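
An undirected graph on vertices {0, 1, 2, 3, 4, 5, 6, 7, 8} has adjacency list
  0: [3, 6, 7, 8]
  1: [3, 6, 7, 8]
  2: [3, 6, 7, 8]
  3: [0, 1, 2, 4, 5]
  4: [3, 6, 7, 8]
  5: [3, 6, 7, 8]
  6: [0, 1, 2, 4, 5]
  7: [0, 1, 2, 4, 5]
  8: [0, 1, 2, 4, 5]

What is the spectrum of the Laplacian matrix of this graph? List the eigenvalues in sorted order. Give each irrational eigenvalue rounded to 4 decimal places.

[0, 4, 4, 4, 4, 5, 5, 5, 9]

With the vertex order [0, 1, 2, 3, 4, 5, 6, 7, 8], the degrees are [4, 4, 4, 5, 4, 4, 5, 5, 5], giving D = diag(4, 4, 4, 5, 4, 4, 5, 5, 5) and L = D - A. L is symmetric positive semidefinite, so every eigenvalue is real and nonnegative. The single zero eigenvalue shows the graph is connected.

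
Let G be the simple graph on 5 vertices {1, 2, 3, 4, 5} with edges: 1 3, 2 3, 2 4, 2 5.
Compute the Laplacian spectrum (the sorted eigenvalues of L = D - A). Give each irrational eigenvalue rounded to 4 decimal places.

Reading degrees in the order [1, 2, 3, 4, 5] gives [1, 3, 2, 1, 1]; set D = diag(1, 3, 2, 1, 1) and form L = D - A. L is symmetric positive semidefinite, so every eigenvalue is real and nonnegative. The single zero eigenvalue shows the graph is connected.

[0, 0.5188, 1, 2.3111, 4.1701]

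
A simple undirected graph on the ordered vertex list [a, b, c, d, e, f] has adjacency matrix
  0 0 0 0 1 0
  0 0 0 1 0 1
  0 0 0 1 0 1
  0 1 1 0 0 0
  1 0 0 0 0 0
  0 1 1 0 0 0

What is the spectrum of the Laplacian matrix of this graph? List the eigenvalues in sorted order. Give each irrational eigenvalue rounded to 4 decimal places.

Reading degrees in the order [a, b, c, d, e, f] gives [1, 2, 2, 2, 1, 2]; set D = diag(1, 2, 2, 2, 1, 2) and form L = D - A. Since every row of L sums to 0, the all-ones vector is in the kernel and 0 is an eigenvalue. The 2 zero eigenvalues correspond to the 2 connected components. The eigenvalues sum to 10, which equals trace(L) = 2|E|.

[0, 0, 2, 2, 2, 4]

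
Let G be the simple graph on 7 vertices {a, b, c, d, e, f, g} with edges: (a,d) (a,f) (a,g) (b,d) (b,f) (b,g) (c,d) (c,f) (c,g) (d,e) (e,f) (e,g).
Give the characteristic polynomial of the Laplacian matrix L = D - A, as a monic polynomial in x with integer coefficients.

x^7 - 24x^6 + 234x^5 - 1192x^4 + 3357x^3 - 4968x^2 + 3024x

Each diagonal entry of L is the vertex degree and each off-diagonal entry is -1 where an edge is present, 0 otherwise; in the order [a, b, c, d, e, f, g] the diagonal is [3, 3, 3, 4, 3, 4, 4]. L has integer entries, so p(x) = det(xI - L) has integer coefficients. Expanding the determinant yields x^7 - 24x^6 + 234x^5 - 1192x^4 + 3357x^3 - 4968x^2 + 3024x. The coefficient of x^6 equals -trace(L) = -24, matching the sum of degrees. By the matrix-tree theorem the graph has (1/7) * product of the nonzero eigenvalues = 432 spanning trees.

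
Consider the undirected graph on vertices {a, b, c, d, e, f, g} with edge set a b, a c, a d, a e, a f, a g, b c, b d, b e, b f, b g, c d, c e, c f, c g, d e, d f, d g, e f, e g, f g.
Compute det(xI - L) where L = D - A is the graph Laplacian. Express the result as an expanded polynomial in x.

x^7 - 42x^6 + 735x^5 - 6860x^4 + 36015x^3 - 100842x^2 + 117649x

Reading degrees in the order [a, b, c, d, e, f, g] gives [6, 6, 6, 6, 6, 6, 6]; set D = diag(6, 6, 6, 6, 6, 6, 6) and form L = D - A. Computing det(xI - L) by cofactor expansion (or equivalently via sum-over-permutations) gives x^7 - 42x^6 + 735x^5 - 6860x^4 + 36015x^3 - 100842x^2 + 117649x. The constant term is 0 because L is singular (the all-ones vector lies in its kernel). The eigenvalues sum to 42, which equals trace(L) = 2|E|. There is one zero in the spectrum, matching the 1 component.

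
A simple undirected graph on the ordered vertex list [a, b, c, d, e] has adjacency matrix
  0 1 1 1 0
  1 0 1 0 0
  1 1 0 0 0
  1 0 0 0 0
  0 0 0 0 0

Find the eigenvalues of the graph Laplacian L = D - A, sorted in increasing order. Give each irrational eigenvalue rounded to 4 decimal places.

[0, 0, 1, 3, 4]

With the vertex order [a, b, c, d, e], the degrees are [3, 2, 2, 1, 0], giving D = diag(3, 2, 2, 1, 0) and L = D - A. Diagonalising L (or applying a numerical eigensolver to the 5x5 matrix) gives the spectrum above. The 2 zero eigenvalues correspond to the 2 connected components.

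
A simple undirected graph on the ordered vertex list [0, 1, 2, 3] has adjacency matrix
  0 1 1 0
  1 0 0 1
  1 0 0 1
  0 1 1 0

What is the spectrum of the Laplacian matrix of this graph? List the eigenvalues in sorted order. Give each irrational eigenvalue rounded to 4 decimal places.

[0, 2, 2, 4]

Reading degrees in the order [0, 1, 2, 3] gives [2, 2, 2, 2]; set D = diag(2, 2, 2, 2) and form L = D - A. The multiplicity of 0 as a Laplacian eigenvalue equals the number of connected components. By the matrix-tree theorem the graph has (1/4) * product of the nonzero eigenvalues = 4 spanning trees.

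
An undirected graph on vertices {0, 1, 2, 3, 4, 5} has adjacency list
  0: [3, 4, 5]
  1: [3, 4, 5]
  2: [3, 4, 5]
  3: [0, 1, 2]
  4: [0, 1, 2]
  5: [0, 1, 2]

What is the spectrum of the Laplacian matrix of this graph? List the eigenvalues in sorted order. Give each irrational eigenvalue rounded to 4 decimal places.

Each diagonal entry of L is the vertex degree and each off-diagonal entry is -1 where an edge is present, 0 otherwise; in the order [0, 1, 2, 3, 4, 5] the diagonal is [3, 3, 3, 3, 3, 3]. L is symmetric positive semidefinite, so every eigenvalue is real and nonnegative. The single zero eigenvalue shows the graph is connected. The largest eigenvalue, 6, is at most the vertex count 6. There is one zero in the spectrum, matching the 1 component.

[0, 3, 3, 3, 3, 6]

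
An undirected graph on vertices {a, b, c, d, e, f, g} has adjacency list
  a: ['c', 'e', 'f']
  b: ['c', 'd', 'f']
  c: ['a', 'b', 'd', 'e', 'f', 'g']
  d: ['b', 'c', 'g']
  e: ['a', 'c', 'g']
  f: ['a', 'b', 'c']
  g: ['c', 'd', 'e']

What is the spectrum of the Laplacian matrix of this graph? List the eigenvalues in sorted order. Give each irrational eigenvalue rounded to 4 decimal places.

Each diagonal entry of L is the vertex degree and each off-diagonal entry is -1 where an edge is present, 0 otherwise; in the order [a, b, c, d, e, f, g] the diagonal is [3, 3, 6, 3, 3, 3, 3]. L is symmetric positive semidefinite, so every eigenvalue is real and nonnegative. The single zero eigenvalue shows the graph is connected.

[0, 2, 2, 4, 4, 5, 7]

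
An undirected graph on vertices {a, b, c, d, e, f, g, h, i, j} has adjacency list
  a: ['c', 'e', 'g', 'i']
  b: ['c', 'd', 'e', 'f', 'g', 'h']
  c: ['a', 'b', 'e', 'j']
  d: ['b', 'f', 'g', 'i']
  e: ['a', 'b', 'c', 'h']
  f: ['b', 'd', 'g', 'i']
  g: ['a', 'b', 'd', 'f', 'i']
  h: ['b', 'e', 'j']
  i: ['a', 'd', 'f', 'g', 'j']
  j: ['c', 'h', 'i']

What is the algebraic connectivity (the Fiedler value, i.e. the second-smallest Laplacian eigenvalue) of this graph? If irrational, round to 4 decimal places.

1.6172

With the vertex order [a, b, c, d, e, f, g, h, i, j], the degrees are [4, 6, 4, 4, 4, 4, 5, 3, 5, 3], giving D = diag(4, 6, 4, 4, 4, 4, 5, 3, 5, 3) and L = D - A. The sorted Laplacian eigenvalues are [0, 1.6172, 2.7205, 3, 4.2075, 5, 5.4261, 6, 6.5480, 7.4808]; the algebraic connectivity is the second entry, 1.6172. The eigenvalues sum to 42, which equals trace(L) = 2|E|. By the matrix-tree theorem the graph has (1/10) * product of the nonzero eigenvalues = 44280 spanning trees.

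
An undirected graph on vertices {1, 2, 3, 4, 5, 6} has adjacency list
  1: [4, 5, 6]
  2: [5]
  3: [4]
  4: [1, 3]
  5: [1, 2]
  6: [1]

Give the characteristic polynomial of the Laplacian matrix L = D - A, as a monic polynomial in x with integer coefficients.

x^6 - 10x^5 + 35x^4 - 52x^3 + 31x^2 - 6x

Each diagonal entry of L is the vertex degree and each off-diagonal entry is -1 where an edge is present, 0 otherwise; in the order [1, 2, 3, 4, 5, 6] the diagonal is [3, 1, 1, 2, 2, 1]. L has integer entries, so p(x) = det(xI - L) has integer coefficients. Expanding the determinant yields x^6 - 10x^5 + 35x^4 - 52x^3 + 31x^2 - 6x. The coefficient of x^5 equals -trace(L) = -10, matching the sum of degrees. By the matrix-tree theorem the graph has (1/6) * product of the nonzero eigenvalues = 1 spanning tree.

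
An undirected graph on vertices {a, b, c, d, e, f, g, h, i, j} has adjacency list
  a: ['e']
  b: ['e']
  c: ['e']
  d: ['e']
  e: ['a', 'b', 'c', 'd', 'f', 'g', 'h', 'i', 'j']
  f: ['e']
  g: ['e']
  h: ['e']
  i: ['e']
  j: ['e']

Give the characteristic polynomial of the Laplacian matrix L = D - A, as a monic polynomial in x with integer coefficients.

x^10 - 18x^9 + 108x^8 - 336x^7 + 630x^6 - 756x^5 + 588x^4 - 288x^3 + 81x^2 - 10x

Each diagonal entry of L is the vertex degree and each off-diagonal entry is -1 where an edge is present, 0 otherwise; in the order [a, b, c, d, e, f, g, h, i, j] the diagonal is [1, 1, 1, 1, 9, 1, 1, 1, 1, 1]. L has integer entries, so p(x) = det(xI - L) has integer coefficients. Expanding the determinant yields x^10 - 18x^9 + 108x^8 - 336x^7 + 630x^6 - 756x^5 + 588x^4 - 288x^3 + 81x^2 - 10x. The coefficient of x^9 equals -trace(L) = -18, matching the sum of degrees. There is one zero in the spectrum, matching the 1 component.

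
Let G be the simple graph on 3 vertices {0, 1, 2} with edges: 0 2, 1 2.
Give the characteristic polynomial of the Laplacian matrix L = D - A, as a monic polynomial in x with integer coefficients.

Reading degrees in the order [0, 1, 2] gives [1, 1, 2]; set D = diag(1, 1, 2) and form L = D - A. The eigenvalues of L are [0, 1, 3]; the characteristic polynomial is the product of (x - lambda_i), which multiplies out to x^3 - 4x^2 + 3x. Since p(0) = det(-L) = 0, x divides p(x). The eigenvalues sum to 4, which equals trace(L) = 2|E|.

x^3 - 4x^2 + 3x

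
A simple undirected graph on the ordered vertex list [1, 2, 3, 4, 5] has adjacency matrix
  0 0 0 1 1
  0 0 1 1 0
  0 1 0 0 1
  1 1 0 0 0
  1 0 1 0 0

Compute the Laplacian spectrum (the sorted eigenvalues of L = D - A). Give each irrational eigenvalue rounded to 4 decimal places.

[0, 1.3820, 1.3820, 3.6180, 3.6180]

Reading degrees in the order [1, 2, 3, 4, 5] gives [2, 2, 2, 2, 2]; set D = diag(2, 2, 2, 2, 2) and form L = D - A. L is symmetric positive semidefinite, so every eigenvalue is real and nonnegative. By the matrix-tree theorem the graph has (1/5) * product of the nonzero eigenvalues = 5 spanning trees.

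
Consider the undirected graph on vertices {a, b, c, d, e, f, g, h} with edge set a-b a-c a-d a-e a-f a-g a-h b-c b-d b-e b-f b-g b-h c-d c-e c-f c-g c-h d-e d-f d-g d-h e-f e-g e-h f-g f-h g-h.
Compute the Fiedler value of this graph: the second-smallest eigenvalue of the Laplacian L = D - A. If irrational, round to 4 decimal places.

8

Each diagonal entry of L is the vertex degree and each off-diagonal entry is -1 where an edge is present, 0 otherwise; in the order [a, b, c, d, e, f, g, h] the diagonal is [7, 7, 7, 7, 7, 7, 7, 7]. Computing the eigenvalues of L and sorting gives [0, 8, 8, 8, 8, 8, 8, 8]. The Fiedler value lambda_2 = 8 is strictly positive, so the graph is connected. The largest eigenvalue, 8, is at most the vertex count 8.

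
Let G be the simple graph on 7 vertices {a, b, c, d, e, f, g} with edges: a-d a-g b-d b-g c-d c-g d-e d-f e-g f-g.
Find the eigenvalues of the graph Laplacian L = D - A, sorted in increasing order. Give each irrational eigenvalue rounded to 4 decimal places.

Each diagonal entry of L is the vertex degree and each off-diagonal entry is -1 where an edge is present, 0 otherwise; in the order [a, b, c, d, e, f, g] the diagonal is [2, 2, 2, 5, 2, 2, 5]. L is symmetric positive semidefinite, so every eigenvalue is real and nonnegative. The single zero eigenvalue shows the graph is connected. The eigenvalues sum to 20, which equals trace(L) = 2|E|. The largest eigenvalue, 7, is at most the vertex count 7.

[0, 2, 2, 2, 2, 5, 7]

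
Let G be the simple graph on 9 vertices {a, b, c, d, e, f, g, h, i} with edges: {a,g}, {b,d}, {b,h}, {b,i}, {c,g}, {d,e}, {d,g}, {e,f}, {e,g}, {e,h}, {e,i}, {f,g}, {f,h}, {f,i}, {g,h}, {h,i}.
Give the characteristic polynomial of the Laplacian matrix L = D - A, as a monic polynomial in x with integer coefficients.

x^9 - 32x^8 + 427x^7 - 3078x^6 + 12974x^5 - 32316x^4 + 45702x^3 - 32966x^2 + 9288x

With the vertex order [a, b, c, d, e, f, g, h, i], the degrees are [1, 3, 1, 3, 5, 4, 6, 5, 4], giving D = diag(1, 3, 1, 3, 5, 4, 6, 5, 4) and L = D - A. L has integer entries, so p(x) = det(xI - L) has integer coefficients. Expanding the determinant yields x^9 - 32x^8 + 427x^7 - 3078x^6 + 12974x^5 - 32316x^4 + 45702x^3 - 32966x^2 + 9288x. Since p(0) = det(-L) = 0, x divides p(x). The largest eigenvalue, 7.3012, is at most the vertex count 9.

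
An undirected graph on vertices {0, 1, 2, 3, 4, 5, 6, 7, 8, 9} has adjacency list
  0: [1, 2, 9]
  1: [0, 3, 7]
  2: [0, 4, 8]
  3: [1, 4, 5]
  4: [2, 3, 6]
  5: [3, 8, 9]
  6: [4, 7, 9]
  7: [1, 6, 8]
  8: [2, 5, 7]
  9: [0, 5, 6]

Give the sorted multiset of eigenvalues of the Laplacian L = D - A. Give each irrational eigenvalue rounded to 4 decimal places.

Reading degrees in the order [0, 1, 2, 3, 4, 5, 6, 7, 8, 9] gives [3, 3, 3, 3, 3, 3, 3, 3, 3, 3]; set D = diag(3, 3, 3, 3, 3, 3, 3, 3, 3, 3) and form L = D - A. L is symmetric positive semidefinite, so every eigenvalue is real and nonnegative. The single zero eigenvalue shows the graph is connected.

[0, 2, 2, 2, 2, 2, 5, 5, 5, 5]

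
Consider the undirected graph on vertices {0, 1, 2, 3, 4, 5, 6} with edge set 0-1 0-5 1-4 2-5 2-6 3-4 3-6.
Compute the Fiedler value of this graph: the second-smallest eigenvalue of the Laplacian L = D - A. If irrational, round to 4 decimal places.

With the vertex order [0, 1, 2, 3, 4, 5, 6], the degrees are [2, 2, 2, 2, 2, 2, 2], giving D = diag(2, 2, 2, 2, 2, 2, 2) and L = D - A. Computing the eigenvalues of L and sorting gives [0, 0.7530, 0.7530, 2.4450, 2.4450, 3.8019, 3.8019]. The Fiedler value lambda_2 = 0.7530 is strictly positive, so the graph is connected. There is one zero in the spectrum, matching the 1 component. The largest eigenvalue, 3.8019, is at most the vertex count 7.

0.7530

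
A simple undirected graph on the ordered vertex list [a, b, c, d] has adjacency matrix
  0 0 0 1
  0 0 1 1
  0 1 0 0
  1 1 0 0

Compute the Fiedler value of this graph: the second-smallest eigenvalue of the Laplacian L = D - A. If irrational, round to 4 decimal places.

Each diagonal entry of L is the vertex degree and each off-diagonal entry is -1 where an edge is present, 0 otherwise; in the order [a, b, c, d] the diagonal is [1, 2, 1, 2]. The sorted Laplacian eigenvalues are [0, 0.5858, 2, 3.4142]; the algebraic connectivity is the second entry, 0.5858. By the matrix-tree theorem the graph has (1/4) * product of the nonzero eigenvalues = 1 spanning tree. The eigenvalues sum to 6, which equals trace(L) = 2|E|.

0.5858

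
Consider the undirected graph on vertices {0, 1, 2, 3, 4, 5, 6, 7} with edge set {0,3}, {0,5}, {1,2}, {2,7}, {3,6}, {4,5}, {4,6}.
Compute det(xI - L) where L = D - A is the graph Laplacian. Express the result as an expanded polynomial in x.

x^8 - 14x^7 + 78x^6 - 220x^5 + 330x^4 - 250x^3 + 75x^2

With the vertex order [0, 1, 2, 3, 4, 5, 6, 7], the degrees are [2, 1, 2, 2, 2, 2, 2, 1], giving D = diag(2, 1, 2, 2, 2, 2, 2, 1) and L = D - A. Computing det(xI - L) by cofactor expansion (or equivalently via sum-over-permutations) gives x^8 - 14x^7 + 78x^6 - 220x^5 + 330x^4 - 250x^3 + 75x^2. The constant term is 0 because L is singular (the all-ones vector lies in its kernel). The eigenvalues sum to 14, which equals trace(L) = 2|E|.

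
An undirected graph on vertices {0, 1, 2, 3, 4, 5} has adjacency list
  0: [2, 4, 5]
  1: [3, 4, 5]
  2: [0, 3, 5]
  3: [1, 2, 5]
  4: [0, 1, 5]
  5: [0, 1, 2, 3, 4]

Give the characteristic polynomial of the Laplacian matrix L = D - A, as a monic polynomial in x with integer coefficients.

x^6 - 20x^5 + 155x^4 - 580x^3 + 1045x^2 - 726x

Reading degrees in the order [0, 1, 2, 3, 4, 5] gives [3, 3, 3, 3, 3, 5]; set D = diag(3, 3, 3, 3, 3, 5) and form L = D - A. L has integer entries, so p(x) = det(xI - L) has integer coefficients. Expanding the determinant yields x^6 - 20x^5 + 155x^4 - 580x^3 + 1045x^2 - 726x. The constant term is 0 because L is singular (the all-ones vector lies in its kernel). There is one zero in the spectrum, matching the 1 component. The largest eigenvalue, 6, is at most the vertex count 6.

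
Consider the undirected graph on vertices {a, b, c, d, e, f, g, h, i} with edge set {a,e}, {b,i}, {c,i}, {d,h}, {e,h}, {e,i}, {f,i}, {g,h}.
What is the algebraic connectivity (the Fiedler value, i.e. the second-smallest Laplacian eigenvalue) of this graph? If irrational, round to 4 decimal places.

With the vertex order [a, b, c, d, e, f, g, h, i], the degrees are [1, 1, 1, 1, 3, 1, 1, 3, 4], giving D = diag(1, 1, 1, 1, 3, 1, 1, 3, 4) and L = D - A. The smallest Laplacian eigenvalue is always 0. The next one, lambda_2 = 0.2377, measures how hard the graph is to disconnect: larger values mean better connectivity. The eigenvalues sum to 16, which equals trace(L) = 2|E|.

0.2377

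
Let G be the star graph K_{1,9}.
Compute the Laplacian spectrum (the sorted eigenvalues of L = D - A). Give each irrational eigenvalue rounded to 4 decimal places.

The graph has 10 vertices and degree multiset [9, 1, 1, 1, 1, 1, 1, 1, 1, 1]; D is the diagonal matrix of degrees and L = D - A. Since every row of L sums to 0, the all-ones vector is in the kernel and 0 is an eigenvalue. The single zero eigenvalue shows the graph is connected. There is one zero in the spectrum, matching the 1 component. The largest eigenvalue, 10, is at most the vertex count 10.

[0, 1, 1, 1, 1, 1, 1, 1, 1, 10]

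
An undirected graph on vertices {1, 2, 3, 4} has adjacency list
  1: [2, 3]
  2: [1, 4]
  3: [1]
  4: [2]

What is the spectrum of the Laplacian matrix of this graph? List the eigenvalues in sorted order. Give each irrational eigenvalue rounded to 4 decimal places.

[0, 0.5858, 2, 3.4142]

Each diagonal entry of L is the vertex degree and each off-diagonal entry is -1 where an edge is present, 0 otherwise; in the order [1, 2, 3, 4] the diagonal is [2, 2, 1, 1]. L is symmetric positive semidefinite, so every eigenvalue is real and nonnegative. The single zero eigenvalue shows the graph is connected. There is one zero in the spectrum, matching the 1 component. By the matrix-tree theorem the graph has (1/4) * product of the nonzero eigenvalues = 1 spanning tree.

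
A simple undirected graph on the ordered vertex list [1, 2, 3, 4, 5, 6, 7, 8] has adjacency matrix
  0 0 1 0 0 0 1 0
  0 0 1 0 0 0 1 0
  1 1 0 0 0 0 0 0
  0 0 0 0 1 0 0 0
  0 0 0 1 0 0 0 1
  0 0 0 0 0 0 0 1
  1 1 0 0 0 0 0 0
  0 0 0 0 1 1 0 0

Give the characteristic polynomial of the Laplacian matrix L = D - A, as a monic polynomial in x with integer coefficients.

Each diagonal entry of L is the vertex degree and each off-diagonal entry is -1 where an edge is present, 0 otherwise; in the order [1, 2, 3, 4, 5, 6, 7, 8] the diagonal is [2, 2, 2, 1, 2, 1, 2, 2]. L has integer entries, so p(x) = det(xI - L) has integer coefficients. Expanding the determinant yields x^8 - 14x^7 + 78x^6 - 220x^5 + 328x^4 - 240x^3 + 64x^2. Since p(0) = det(-L) = 0, x divides p(x). The eigenvalues sum to 14, which equals trace(L) = 2|E|. The largest eigenvalue, 4, is at most the vertex count 8.

x^8 - 14x^7 + 78x^6 - 220x^5 + 328x^4 - 240x^3 + 64x^2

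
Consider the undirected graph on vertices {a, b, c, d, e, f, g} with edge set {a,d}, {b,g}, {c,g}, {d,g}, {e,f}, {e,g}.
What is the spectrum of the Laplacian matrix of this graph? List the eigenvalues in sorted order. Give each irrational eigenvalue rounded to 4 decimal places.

[0, 0.3820, 0.6086, 1, 2.2271, 2.6180, 5.1642]

Reading degrees in the order [a, b, c, d, e, f, g] gives [1, 1, 1, 2, 2, 1, 4]; set D = diag(1, 1, 1, 2, 2, 1, 4) and form L = D - A. The multiplicity of 0 as a Laplacian eigenvalue equals the number of connected components.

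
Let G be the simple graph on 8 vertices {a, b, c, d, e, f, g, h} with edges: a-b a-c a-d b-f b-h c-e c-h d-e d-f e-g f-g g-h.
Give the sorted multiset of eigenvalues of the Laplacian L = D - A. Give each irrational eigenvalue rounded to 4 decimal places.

[0, 2, 2, 2, 4, 4, 4, 6]

Reading degrees in the order [a, b, c, d, e, f, g, h] gives [3, 3, 3, 3, 3, 3, 3, 3]; set D = diag(3, 3, 3, 3, 3, 3, 3, 3) and form L = D - A. L is symmetric positive semidefinite, so every eigenvalue is real and nonnegative. The single zero eigenvalue shows the graph is connected. The largest eigenvalue, 6, is at most the vertex count 8.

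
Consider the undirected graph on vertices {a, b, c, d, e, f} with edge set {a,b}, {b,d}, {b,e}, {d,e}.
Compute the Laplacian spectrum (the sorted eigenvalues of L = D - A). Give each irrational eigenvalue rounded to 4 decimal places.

Reading degrees in the order [a, b, c, d, e, f] gives [1, 3, 0, 2, 2, 0]; set D = diag(1, 3, 0, 2, 2, 0) and form L = D - A. L is symmetric positive semidefinite, so every eigenvalue is real and nonnegative. The 3 zero eigenvalues correspond to the 3 connected components. The eigenvalues sum to 8, which equals trace(L) = 2|E|. There are 3 zeros in the spectrum, matching the 3 components.

[0, 0, 0, 1, 3, 4]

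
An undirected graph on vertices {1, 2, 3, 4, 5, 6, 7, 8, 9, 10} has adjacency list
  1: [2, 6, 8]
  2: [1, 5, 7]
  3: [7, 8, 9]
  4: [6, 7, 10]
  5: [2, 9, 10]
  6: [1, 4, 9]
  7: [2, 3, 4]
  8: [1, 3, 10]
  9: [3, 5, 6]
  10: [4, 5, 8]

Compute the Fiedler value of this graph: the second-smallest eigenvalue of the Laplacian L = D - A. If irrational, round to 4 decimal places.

Reading degrees in the order [1, 2, 3, 4, 5, 6, 7, 8, 9, 10] gives [3, 3, 3, 3, 3, 3, 3, 3, 3, 3]; set D = diag(3, 3, 3, 3, 3, 3, 3, 3, 3, 3) and form L = D - A. The smallest Laplacian eigenvalue is always 0. The next one, lambda_2 = 2, measures how hard the graph is to disconnect: larger values mean better connectivity. There is one zero in the spectrum, matching the 1 component. By the matrix-tree theorem the graph has (1/10) * product of the nonzero eigenvalues = 2000 spanning trees.

2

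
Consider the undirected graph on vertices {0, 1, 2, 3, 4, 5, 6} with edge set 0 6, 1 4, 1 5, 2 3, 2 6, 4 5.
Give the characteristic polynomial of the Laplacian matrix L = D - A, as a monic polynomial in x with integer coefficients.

With the vertex order [0, 1, 2, 3, 4, 5, 6], the degrees are [1, 2, 2, 1, 2, 2, 2], giving D = diag(1, 2, 2, 1, 2, 2, 2) and L = D - A. L has integer entries, so p(x) = det(xI - L) has integer coefficients. Expanding the determinant yields x^7 - 12x^6 + 55x^5 - 118x^4 + 114x^3 - 36x^2. The coefficient of x^6 equals -trace(L) = -12, matching the sum of degrees. The largest eigenvalue, 3.4142, is at most the vertex count 7. The eigenvalues sum to 12, which equals trace(L) = 2|E|.

x^7 - 12x^6 + 55x^5 - 118x^4 + 114x^3 - 36x^2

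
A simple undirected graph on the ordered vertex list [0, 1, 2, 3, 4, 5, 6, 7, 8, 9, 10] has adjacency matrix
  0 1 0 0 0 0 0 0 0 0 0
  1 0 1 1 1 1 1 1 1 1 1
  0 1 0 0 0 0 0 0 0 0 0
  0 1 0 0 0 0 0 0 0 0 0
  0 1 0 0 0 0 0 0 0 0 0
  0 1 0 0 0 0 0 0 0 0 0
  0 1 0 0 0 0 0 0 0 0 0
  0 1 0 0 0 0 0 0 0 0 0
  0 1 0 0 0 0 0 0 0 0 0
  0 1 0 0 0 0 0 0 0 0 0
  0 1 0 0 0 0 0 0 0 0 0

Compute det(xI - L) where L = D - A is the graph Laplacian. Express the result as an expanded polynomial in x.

Reading degrees in the order [0, 1, 2, 3, 4, 5, 6, 7, 8, 9, 10] gives [1, 10, 1, 1, 1, 1, 1, 1, 1, 1, 1]; set D = diag(1, 10, 1, 1, 1, 1, 1, 1, 1, 1, 1) and form L = D - A. L has integer entries, so p(x) = det(xI - L) has integer coefficients. Expanding the determinant yields x^11 - 20x^10 + 135x^9 - 480x^8 + 1050x^7 - 1512x^6 + 1470x^5 - 960x^4 + 405x^3 - 100x^2 + 11x. The coefficient of x^10 equals -trace(L) = -20, matching the sum of degrees. The largest eigenvalue, 11, is at most the vertex count 11. There is one zero in the spectrum, matching the 1 component.

x^11 - 20x^10 + 135x^9 - 480x^8 + 1050x^7 - 1512x^6 + 1470x^5 - 960x^4 + 405x^3 - 100x^2 + 11x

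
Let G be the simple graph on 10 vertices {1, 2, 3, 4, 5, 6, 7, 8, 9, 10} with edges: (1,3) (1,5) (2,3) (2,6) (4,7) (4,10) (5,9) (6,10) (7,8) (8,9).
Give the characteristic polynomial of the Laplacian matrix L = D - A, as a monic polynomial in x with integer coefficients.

Reading degrees in the order [1, 2, 3, 4, 5, 6, 7, 8, 9, 10] gives [2, 2, 2, 2, 2, 2, 2, 2, 2, 2]; set D = diag(2, 2, 2, 2, 2, 2, 2, 2, 2, 2) and form L = D - A. Computing det(xI - L) by cofactor expansion (or equivalently via sum-over-permutations) gives x^10 - 20x^9 + 170x^8 - 800x^7 + 2275x^6 - 4004x^5 + 4290x^4 - 2640x^3 + 825x^2 - 100x. The coefficient of x^9 equals -trace(L) = -20, matching the sum of degrees.

x^10 - 20x^9 + 170x^8 - 800x^7 + 2275x^6 - 4004x^5 + 4290x^4 - 2640x^3 + 825x^2 - 100x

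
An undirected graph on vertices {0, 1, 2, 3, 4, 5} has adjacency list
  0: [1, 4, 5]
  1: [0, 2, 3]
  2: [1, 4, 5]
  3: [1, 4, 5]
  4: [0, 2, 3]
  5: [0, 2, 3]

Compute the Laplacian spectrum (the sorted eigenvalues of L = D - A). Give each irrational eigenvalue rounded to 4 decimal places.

Reading degrees in the order [0, 1, 2, 3, 4, 5] gives [3, 3, 3, 3, 3, 3]; set D = diag(3, 3, 3, 3, 3, 3) and form L = D - A. Since every row of L sums to 0, the all-ones vector is in the kernel and 0 is an eigenvalue.

[0, 3, 3, 3, 3, 6]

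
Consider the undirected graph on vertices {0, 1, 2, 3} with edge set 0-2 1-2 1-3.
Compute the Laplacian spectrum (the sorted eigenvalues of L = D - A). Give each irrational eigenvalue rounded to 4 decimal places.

With the vertex order [0, 1, 2, 3], the degrees are [1, 2, 2, 1], giving D = diag(1, 2, 2, 1) and L = D - A. The multiplicity of 0 as a Laplacian eigenvalue equals the number of connected components. The single zero eigenvalue shows the graph is connected.

[0, 0.5858, 2, 3.4142]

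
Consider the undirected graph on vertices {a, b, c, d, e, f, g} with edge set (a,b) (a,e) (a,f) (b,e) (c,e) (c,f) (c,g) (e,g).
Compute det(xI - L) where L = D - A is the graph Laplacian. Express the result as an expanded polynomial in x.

Each diagonal entry of L is the vertex degree and each off-diagonal entry is -1 where an edge is present, 0 otherwise; in the order [a, b, c, d, e, f, g] the diagonal is [3, 2, 3, 0, 4, 2, 2]. Computing det(xI - L) by cofactor expansion (or equivalently via sum-over-permutations) gives x^7 - 16x^6 + 97x^5 - 276x^4 + 365x^3 - 180x^2. Since p(0) = det(-L) = 0, x divides p(x). The eigenvalues sum to 16, which equals trace(L) = 2|E|.

x^7 - 16x^6 + 97x^5 - 276x^4 + 365x^3 - 180x^2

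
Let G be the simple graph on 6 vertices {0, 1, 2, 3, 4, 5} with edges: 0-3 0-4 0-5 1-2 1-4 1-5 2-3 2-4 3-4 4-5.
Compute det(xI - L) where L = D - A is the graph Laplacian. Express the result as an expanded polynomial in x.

Each diagonal entry of L is the vertex degree and each off-diagonal entry is -1 where an edge is present, 0 otherwise; in the order [0, 1, 2, 3, 4, 5] the diagonal is [3, 3, 3, 3, 5, 3]. Computing det(xI - L) by cofactor expansion (or equivalently via sum-over-permutations) gives x^6 - 20x^5 + 155x^4 - 580x^3 + 1045x^2 - 726x. The constant term is 0 because L is singular (the all-ones vector lies in its kernel). There is one zero in the spectrum, matching the 1 component. The largest eigenvalue, 6, is at most the vertex count 6.

x^6 - 20x^5 + 155x^4 - 580x^3 + 1045x^2 - 726x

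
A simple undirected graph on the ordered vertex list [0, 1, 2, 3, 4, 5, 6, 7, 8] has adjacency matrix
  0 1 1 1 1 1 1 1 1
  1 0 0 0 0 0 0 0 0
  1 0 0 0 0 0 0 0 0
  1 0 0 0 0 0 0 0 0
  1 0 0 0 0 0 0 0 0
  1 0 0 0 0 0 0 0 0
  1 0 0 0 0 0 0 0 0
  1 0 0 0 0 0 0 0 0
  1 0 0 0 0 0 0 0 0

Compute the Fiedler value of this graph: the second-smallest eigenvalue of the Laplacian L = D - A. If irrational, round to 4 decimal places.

Each diagonal entry of L is the vertex degree and each off-diagonal entry is -1 where an edge is present, 0 otherwise; in the order [0, 1, 2, 3, 4, 5, 6, 7, 8] the diagonal is [8, 1, 1, 1, 1, 1, 1, 1, 1]. Computing the eigenvalues of L and sorting gives [0, 1, 1, 1, 1, 1, 1, 1, 9]. The Fiedler value lambda_2 = 1 is strictly positive, so the graph is connected. There is one zero in the spectrum, matching the 1 component. The largest eigenvalue, 9, is at most the vertex count 9.

1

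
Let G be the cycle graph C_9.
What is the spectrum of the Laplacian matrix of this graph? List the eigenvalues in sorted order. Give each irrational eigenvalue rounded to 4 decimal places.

[0, 0.4679, 0.4679, 1.6527, 1.6527, 3, 3, 3.8794, 3.8794]

The graph has 9 vertices and degree multiset [2, 2, 2, 2, 2, 2, 2, 2, 2]; D is the diagonal matrix of degrees and L = D - A. L is symmetric positive semidefinite, so every eigenvalue is real and nonnegative.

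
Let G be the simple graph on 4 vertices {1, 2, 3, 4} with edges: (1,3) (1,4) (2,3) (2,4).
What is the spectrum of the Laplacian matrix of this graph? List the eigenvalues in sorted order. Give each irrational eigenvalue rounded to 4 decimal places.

With the vertex order [1, 2, 3, 4], the degrees are [2, 2, 2, 2], giving D = diag(2, 2, 2, 2) and L = D - A. L is symmetric positive semidefinite, so every eigenvalue is real and nonnegative.

[0, 2, 2, 4]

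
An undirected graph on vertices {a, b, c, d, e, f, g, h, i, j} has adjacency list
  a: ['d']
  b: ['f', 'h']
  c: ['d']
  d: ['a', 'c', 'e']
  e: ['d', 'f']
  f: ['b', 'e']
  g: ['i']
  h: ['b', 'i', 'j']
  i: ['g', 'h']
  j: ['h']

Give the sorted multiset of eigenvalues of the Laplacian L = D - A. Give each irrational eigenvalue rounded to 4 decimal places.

Reading degrees in the order [a, b, c, d, e, f, g, h, i, j] gives [1, 2, 1, 3, 2, 2, 1, 3, 2, 1]; set D = diag(1, 2, 1, 3, 2, 2, 1, 3, 2, 1) and form L = D - A. Since every row of L sums to 0, the all-ones vector is in the kernel and 0 is an eigenvalue. There is one zero in the spectrum, matching the 1 component.

[0, 0.1172, 0.5188, 0.7586, 1, 1.6674, 2.3111, 3.0846, 4.1701, 4.3721]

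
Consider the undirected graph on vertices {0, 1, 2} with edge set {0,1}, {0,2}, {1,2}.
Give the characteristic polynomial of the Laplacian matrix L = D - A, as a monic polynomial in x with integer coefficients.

x^3 - 6x^2 + 9x

With the vertex order [0, 1, 2], the degrees are [2, 2, 2], giving D = diag(2, 2, 2) and L = D - A. L has integer entries, so p(x) = det(xI - L) has integer coefficients. Expanding the determinant yields x^3 - 6x^2 + 9x. The constant term is 0 because L is singular (the all-ones vector lies in its kernel). There is one zero in the spectrum, matching the 1 component.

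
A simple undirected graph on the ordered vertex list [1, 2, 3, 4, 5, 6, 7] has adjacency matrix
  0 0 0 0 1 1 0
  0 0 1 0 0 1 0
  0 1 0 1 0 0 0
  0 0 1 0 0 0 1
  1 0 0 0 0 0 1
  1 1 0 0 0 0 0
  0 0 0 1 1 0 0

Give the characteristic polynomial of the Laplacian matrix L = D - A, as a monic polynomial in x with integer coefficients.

With the vertex order [1, 2, 3, 4, 5, 6, 7], the degrees are [2, 2, 2, 2, 2, 2, 2], giving D = diag(2, 2, 2, 2, 2, 2, 2) and L = D - A. L has integer entries, so p(x) = det(xI - L) has integer coefficients. Expanding the determinant yields x^7 - 14x^6 + 77x^5 - 210x^4 + 294x^3 - 196x^2 + 49x. The coefficient of x^6 equals -trace(L) = -14, matching the sum of degrees.

x^7 - 14x^6 + 77x^5 - 210x^4 + 294x^3 - 196x^2 + 49x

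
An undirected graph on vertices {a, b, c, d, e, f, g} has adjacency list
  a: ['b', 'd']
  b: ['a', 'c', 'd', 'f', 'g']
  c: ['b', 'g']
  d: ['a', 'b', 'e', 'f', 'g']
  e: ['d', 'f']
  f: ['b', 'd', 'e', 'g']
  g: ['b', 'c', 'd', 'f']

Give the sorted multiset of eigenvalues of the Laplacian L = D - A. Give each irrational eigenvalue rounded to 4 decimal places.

[0, 1.4930, 1.8013, 3.2865, 5.2219, 5.9122, 6.2851]

With the vertex order [a, b, c, d, e, f, g], the degrees are [2, 5, 2, 5, 2, 4, 4], giving D = diag(2, 5, 2, 5, 2, 4, 4) and L = D - A. Diagonalising L (or applying a numerical eigensolver to the 7x7 matrix) gives the spectrum above. The largest eigenvalue, 6.2851, is at most the vertex count 7. There is one zero in the spectrum, matching the 1 component.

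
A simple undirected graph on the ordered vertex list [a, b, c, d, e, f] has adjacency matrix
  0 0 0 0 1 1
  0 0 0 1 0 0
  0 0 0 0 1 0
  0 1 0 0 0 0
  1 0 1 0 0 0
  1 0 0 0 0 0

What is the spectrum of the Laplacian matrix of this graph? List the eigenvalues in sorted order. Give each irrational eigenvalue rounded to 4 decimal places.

[0, 0, 0.5858, 2, 2, 3.4142]

With the vertex order [a, b, c, d, e, f], the degrees are [2, 1, 1, 1, 2, 1], giving D = diag(2, 1, 1, 1, 2, 1) and L = D - A. Diagonalising L (or applying a numerical eigensolver to the 6x6 matrix) gives the spectrum above. The 2 zero eigenvalues correspond to the 2 connected components. The eigenvalues sum to 8, which equals trace(L) = 2|E|. There are 2 zeros in the spectrum, matching the 2 components.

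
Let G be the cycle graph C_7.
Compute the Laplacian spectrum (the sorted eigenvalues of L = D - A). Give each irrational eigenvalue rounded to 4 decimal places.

The graph has 7 vertices and degree multiset [2, 2, 2, 2, 2, 2, 2]; D is the diagonal matrix of degrees and L = D - A. L is symmetric positive semidefinite, so every eigenvalue is real and nonnegative.

[0, 0.7530, 0.7530, 2.4450, 2.4450, 3.8019, 3.8019]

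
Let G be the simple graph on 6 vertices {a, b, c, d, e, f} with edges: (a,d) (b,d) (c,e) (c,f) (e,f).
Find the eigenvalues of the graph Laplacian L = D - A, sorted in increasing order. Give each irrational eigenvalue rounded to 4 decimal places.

With the vertex order [a, b, c, d, e, f], the degrees are [1, 1, 2, 2, 2, 2], giving D = diag(1, 1, 2, 2, 2, 2) and L = D - A. L is symmetric positive semidefinite, so every eigenvalue is real and nonnegative. The 2 zero eigenvalues correspond to the 2 connected components. The eigenvalues sum to 10, which equals trace(L) = 2|E|.

[0, 0, 1, 3, 3, 3]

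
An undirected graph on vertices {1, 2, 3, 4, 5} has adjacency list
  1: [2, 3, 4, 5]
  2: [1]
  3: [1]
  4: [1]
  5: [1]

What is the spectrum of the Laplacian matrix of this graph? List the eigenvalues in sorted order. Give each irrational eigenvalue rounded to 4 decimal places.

Reading degrees in the order [1, 2, 3, 4, 5] gives [4, 1, 1, 1, 1]; set D = diag(4, 1, 1, 1, 1) and form L = D - A. The multiplicity of 0 as a Laplacian eigenvalue equals the number of connected components. The eigenvalues sum to 8, which equals trace(L) = 2|E|.

[0, 1, 1, 1, 5]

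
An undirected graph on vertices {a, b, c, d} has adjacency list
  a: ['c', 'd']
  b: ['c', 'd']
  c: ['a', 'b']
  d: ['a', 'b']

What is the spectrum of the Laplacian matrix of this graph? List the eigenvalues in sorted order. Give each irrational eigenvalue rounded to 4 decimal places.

Reading degrees in the order [a, b, c, d] gives [2, 2, 2, 2]; set D = diag(2, 2, 2, 2) and form L = D - A. The multiplicity of 0 as a Laplacian eigenvalue equals the number of connected components. The largest eigenvalue, 4, is at most the vertex count 4. There is one zero in the spectrum, matching the 1 component.

[0, 2, 2, 4]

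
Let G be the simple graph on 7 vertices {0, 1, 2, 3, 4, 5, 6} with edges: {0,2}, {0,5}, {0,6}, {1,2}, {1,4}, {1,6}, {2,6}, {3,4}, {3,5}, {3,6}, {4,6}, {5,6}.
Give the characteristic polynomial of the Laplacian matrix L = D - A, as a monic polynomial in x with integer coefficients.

With the vertex order [0, 1, 2, 3, 4, 5, 6], the degrees are [3, 3, 3, 3, 3, 3, 6], giving D = diag(3, 3, 3, 3, 3, 3, 6) and L = D - A. L has integer entries, so p(x) = det(xI - L) has integer coefficients. Expanding the determinant yields x^7 - 24x^6 + 231x^5 - 1140x^4 + 3036x^3 - 4128x^2 + 2240x. The coefficient of x^6 equals -trace(L) = -24, matching the sum of degrees.

x^7 - 24x^6 + 231x^5 - 1140x^4 + 3036x^3 - 4128x^2 + 2240x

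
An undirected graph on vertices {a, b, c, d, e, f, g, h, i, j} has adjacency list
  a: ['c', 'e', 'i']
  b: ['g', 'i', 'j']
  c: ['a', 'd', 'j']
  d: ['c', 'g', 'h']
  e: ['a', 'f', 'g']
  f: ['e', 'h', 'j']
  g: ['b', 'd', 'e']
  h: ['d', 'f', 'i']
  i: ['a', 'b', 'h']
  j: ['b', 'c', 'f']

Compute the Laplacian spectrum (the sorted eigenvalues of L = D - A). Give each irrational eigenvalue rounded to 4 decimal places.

[0, 2, 2, 2, 2, 2, 5, 5, 5, 5]

Reading degrees in the order [a, b, c, d, e, f, g, h, i, j] gives [3, 3, 3, 3, 3, 3, 3, 3, 3, 3]; set D = diag(3, 3, 3, 3, 3, 3, 3, 3, 3, 3) and form L = D - A. Since every row of L sums to 0, the all-ones vector is in the kernel and 0 is an eigenvalue. The single zero eigenvalue shows the graph is connected. There is one zero in the spectrum, matching the 1 component.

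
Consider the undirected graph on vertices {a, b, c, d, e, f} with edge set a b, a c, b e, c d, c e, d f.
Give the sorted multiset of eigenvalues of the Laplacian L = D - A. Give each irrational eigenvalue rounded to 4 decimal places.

[0, 0.4384, 2, 2, 3, 4.5616]

With the vertex order [a, b, c, d, e, f], the degrees are [2, 2, 3, 2, 2, 1], giving D = diag(2, 2, 3, 2, 2, 1) and L = D - A. The multiplicity of 0 as a Laplacian eigenvalue equals the number of connected components. The single zero eigenvalue shows the graph is connected. The eigenvalues sum to 12, which equals trace(L) = 2|E|. By the matrix-tree theorem the graph has (1/6) * product of the nonzero eigenvalues = 4 spanning trees.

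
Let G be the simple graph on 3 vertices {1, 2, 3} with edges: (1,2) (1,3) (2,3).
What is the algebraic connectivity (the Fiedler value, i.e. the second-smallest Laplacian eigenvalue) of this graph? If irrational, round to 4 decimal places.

Reading degrees in the order [1, 2, 3] gives [2, 2, 2]; set D = diag(2, 2, 2) and form L = D - A. The smallest Laplacian eigenvalue is always 0. The next one, lambda_2 = 3, measures how hard the graph is to disconnect: larger values mean better connectivity.

3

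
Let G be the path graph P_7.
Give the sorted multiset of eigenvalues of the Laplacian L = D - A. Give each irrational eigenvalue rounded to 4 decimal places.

[0, 0.1981, 0.7530, 1.5550, 2.4450, 3.2470, 3.8019]

The graph has 7 vertices and degree multiset [2, 2, 2, 2, 2, 1, 1]; D is the diagonal matrix of degrees and L = D - A. The multiplicity of 0 as a Laplacian eigenvalue equals the number of connected components. The largest eigenvalue, 3.8019, is at most the vertex count 7. The eigenvalues sum to 12, which equals trace(L) = 2|E|.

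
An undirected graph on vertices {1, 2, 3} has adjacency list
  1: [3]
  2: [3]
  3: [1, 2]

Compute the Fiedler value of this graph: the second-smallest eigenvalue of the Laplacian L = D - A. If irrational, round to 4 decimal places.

1

With the vertex order [1, 2, 3], the degrees are [1, 1, 2], giving D = diag(1, 1, 2) and L = D - A. Computing the eigenvalues of L and sorting gives [0, 1, 3]. The Fiedler value lambda_2 = 1 is strictly positive, so the graph is connected. The eigenvalues sum to 4, which equals trace(L) = 2|E|. By the matrix-tree theorem the graph has (1/3) * product of the nonzero eigenvalues = 1 spanning tree.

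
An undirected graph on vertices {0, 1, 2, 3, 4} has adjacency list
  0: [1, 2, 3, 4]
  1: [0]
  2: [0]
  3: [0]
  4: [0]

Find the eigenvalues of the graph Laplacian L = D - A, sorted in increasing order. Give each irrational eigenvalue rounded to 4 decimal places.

Reading degrees in the order [0, 1, 2, 3, 4] gives [4, 1, 1, 1, 1]; set D = diag(4, 1, 1, 1, 1) and form L = D - A. L is symmetric positive semidefinite, so every eigenvalue is real and nonnegative. The eigenvalues sum to 8, which equals trace(L) = 2|E|.

[0, 1, 1, 1, 5]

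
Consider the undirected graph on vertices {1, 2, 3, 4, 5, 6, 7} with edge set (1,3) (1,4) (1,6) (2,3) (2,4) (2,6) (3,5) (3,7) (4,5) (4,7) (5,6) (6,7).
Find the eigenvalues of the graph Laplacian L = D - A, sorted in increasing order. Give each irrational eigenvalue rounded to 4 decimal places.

Reading degrees in the order [1, 2, 3, 4, 5, 6, 7] gives [3, 3, 4, 4, 3, 4, 3]; set D = diag(3, 3, 4, 4, 3, 4, 3) and form L = D - A. Since every row of L sums to 0, the all-ones vector is in the kernel and 0 is an eigenvalue. The largest eigenvalue, 7, is at most the vertex count 7. By the matrix-tree theorem the graph has (1/7) * product of the nonzero eigenvalues = 432 spanning trees.

[0, 3, 3, 3, 4, 4, 7]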